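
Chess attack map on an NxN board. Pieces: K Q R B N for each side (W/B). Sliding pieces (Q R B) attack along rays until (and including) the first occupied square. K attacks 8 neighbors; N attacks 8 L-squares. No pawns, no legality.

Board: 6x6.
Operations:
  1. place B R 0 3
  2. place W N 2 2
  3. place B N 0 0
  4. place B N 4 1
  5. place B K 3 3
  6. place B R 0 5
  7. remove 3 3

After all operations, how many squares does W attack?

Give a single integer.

Op 1: place BR@(0,3)
Op 2: place WN@(2,2)
Op 3: place BN@(0,0)
Op 4: place BN@(4,1)
Op 5: place BK@(3,3)
Op 6: place BR@(0,5)
Op 7: remove (3,3)
Per-piece attacks for W:
  WN@(2,2): attacks (3,4) (4,3) (1,4) (0,3) (3,0) (4,1) (1,0) (0,1)
Union (8 distinct): (0,1) (0,3) (1,0) (1,4) (3,0) (3,4) (4,1) (4,3)

Answer: 8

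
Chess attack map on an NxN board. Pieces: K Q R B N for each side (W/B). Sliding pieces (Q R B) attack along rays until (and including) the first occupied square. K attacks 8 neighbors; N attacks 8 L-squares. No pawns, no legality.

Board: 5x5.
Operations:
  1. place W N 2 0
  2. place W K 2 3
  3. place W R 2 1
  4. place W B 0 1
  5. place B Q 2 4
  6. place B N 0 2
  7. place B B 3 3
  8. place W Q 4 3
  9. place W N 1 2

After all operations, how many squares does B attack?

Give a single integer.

Answer: 15

Derivation:
Op 1: place WN@(2,0)
Op 2: place WK@(2,3)
Op 3: place WR@(2,1)
Op 4: place WB@(0,1)
Op 5: place BQ@(2,4)
Op 6: place BN@(0,2)
Op 7: place BB@(3,3)
Op 8: place WQ@(4,3)
Op 9: place WN@(1,2)
Per-piece attacks for B:
  BN@(0,2): attacks (1,4) (2,3) (1,0) (2,1)
  BQ@(2,4): attacks (2,3) (3,4) (4,4) (1,4) (0,4) (3,3) (1,3) (0,2) [ray(0,-1) blocked at (2,3); ray(1,-1) blocked at (3,3); ray(-1,-1) blocked at (0,2)]
  BB@(3,3): attacks (4,4) (4,2) (2,4) (2,2) (1,1) (0,0) [ray(-1,1) blocked at (2,4)]
Union (15 distinct): (0,0) (0,2) (0,4) (1,0) (1,1) (1,3) (1,4) (2,1) (2,2) (2,3) (2,4) (3,3) (3,4) (4,2) (4,4)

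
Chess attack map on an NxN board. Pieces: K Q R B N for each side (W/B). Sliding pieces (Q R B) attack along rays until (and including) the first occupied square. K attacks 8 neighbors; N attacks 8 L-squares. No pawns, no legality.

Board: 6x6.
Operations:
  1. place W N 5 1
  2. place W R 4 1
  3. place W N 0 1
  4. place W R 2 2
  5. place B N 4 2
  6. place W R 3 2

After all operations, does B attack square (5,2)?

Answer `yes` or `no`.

Answer: no

Derivation:
Op 1: place WN@(5,1)
Op 2: place WR@(4,1)
Op 3: place WN@(0,1)
Op 4: place WR@(2,2)
Op 5: place BN@(4,2)
Op 6: place WR@(3,2)
Per-piece attacks for B:
  BN@(4,2): attacks (5,4) (3,4) (2,3) (5,0) (3,0) (2,1)
B attacks (5,2): no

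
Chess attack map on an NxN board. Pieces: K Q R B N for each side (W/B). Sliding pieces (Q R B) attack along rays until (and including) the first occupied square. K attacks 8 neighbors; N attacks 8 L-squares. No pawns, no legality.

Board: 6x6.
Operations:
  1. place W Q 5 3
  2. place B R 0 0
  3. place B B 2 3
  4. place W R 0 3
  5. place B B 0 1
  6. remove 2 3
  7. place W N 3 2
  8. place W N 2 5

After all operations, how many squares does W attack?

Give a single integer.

Op 1: place WQ@(5,3)
Op 2: place BR@(0,0)
Op 3: place BB@(2,3)
Op 4: place WR@(0,3)
Op 5: place BB@(0,1)
Op 6: remove (2,3)
Op 7: place WN@(3,2)
Op 8: place WN@(2,5)
Per-piece attacks for W:
  WR@(0,3): attacks (0,4) (0,5) (0,2) (0,1) (1,3) (2,3) (3,3) (4,3) (5,3) [ray(0,-1) blocked at (0,1); ray(1,0) blocked at (5,3)]
  WN@(2,5): attacks (3,3) (4,4) (1,3) (0,4)
  WN@(3,2): attacks (4,4) (5,3) (2,4) (1,3) (4,0) (5,1) (2,0) (1,1)
  WQ@(5,3): attacks (5,4) (5,5) (5,2) (5,1) (5,0) (4,3) (3,3) (2,3) (1,3) (0,3) (4,4) (3,5) (4,2) (3,1) (2,0) [ray(-1,0) blocked at (0,3)]
Union (23 distinct): (0,1) (0,2) (0,3) (0,4) (0,5) (1,1) (1,3) (2,0) (2,3) (2,4) (3,1) (3,3) (3,5) (4,0) (4,2) (4,3) (4,4) (5,0) (5,1) (5,2) (5,3) (5,4) (5,5)

Answer: 23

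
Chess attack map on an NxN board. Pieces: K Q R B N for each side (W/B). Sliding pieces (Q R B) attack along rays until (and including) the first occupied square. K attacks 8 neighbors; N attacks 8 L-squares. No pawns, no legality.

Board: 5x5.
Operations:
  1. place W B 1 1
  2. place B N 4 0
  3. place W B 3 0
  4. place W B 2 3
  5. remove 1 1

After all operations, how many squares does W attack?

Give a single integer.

Op 1: place WB@(1,1)
Op 2: place BN@(4,0)
Op 3: place WB@(3,0)
Op 4: place WB@(2,3)
Op 5: remove (1,1)
Per-piece attacks for W:
  WB@(2,3): attacks (3,4) (3,2) (4,1) (1,4) (1,2) (0,1)
  WB@(3,0): attacks (4,1) (2,1) (1,2) (0,3)
Union (8 distinct): (0,1) (0,3) (1,2) (1,4) (2,1) (3,2) (3,4) (4,1)

Answer: 8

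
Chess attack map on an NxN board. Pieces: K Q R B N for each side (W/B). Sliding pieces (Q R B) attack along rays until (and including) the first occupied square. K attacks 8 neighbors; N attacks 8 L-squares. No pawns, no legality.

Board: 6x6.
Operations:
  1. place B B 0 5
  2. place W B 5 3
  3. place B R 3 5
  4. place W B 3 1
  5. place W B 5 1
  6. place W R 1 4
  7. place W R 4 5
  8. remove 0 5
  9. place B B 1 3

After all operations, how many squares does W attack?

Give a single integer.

Answer: 18

Derivation:
Op 1: place BB@(0,5)
Op 2: place WB@(5,3)
Op 3: place BR@(3,5)
Op 4: place WB@(3,1)
Op 5: place WB@(5,1)
Op 6: place WR@(1,4)
Op 7: place WR@(4,5)
Op 8: remove (0,5)
Op 9: place BB@(1,3)
Per-piece attacks for W:
  WR@(1,4): attacks (1,5) (1,3) (2,4) (3,4) (4,4) (5,4) (0,4) [ray(0,-1) blocked at (1,3)]
  WB@(3,1): attacks (4,2) (5,3) (4,0) (2,2) (1,3) (2,0) [ray(1,1) blocked at (5,3); ray(-1,1) blocked at (1,3)]
  WR@(4,5): attacks (4,4) (4,3) (4,2) (4,1) (4,0) (5,5) (3,5) [ray(-1,0) blocked at (3,5)]
  WB@(5,1): attacks (4,2) (3,3) (2,4) (1,5) (4,0)
  WB@(5,3): attacks (4,4) (3,5) (4,2) (3,1) [ray(-1,1) blocked at (3,5); ray(-1,-1) blocked at (3,1)]
Union (18 distinct): (0,4) (1,3) (1,5) (2,0) (2,2) (2,4) (3,1) (3,3) (3,4) (3,5) (4,0) (4,1) (4,2) (4,3) (4,4) (5,3) (5,4) (5,5)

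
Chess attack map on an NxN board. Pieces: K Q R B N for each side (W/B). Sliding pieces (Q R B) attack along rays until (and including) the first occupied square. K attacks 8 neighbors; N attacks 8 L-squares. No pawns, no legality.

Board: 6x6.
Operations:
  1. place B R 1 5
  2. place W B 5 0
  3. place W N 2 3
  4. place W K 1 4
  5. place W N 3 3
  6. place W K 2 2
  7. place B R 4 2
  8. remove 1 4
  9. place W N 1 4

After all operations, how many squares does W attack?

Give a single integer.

Answer: 21

Derivation:
Op 1: place BR@(1,5)
Op 2: place WB@(5,0)
Op 3: place WN@(2,3)
Op 4: place WK@(1,4)
Op 5: place WN@(3,3)
Op 6: place WK@(2,2)
Op 7: place BR@(4,2)
Op 8: remove (1,4)
Op 9: place WN@(1,4)
Per-piece attacks for W:
  WN@(1,4): attacks (3,5) (2,2) (3,3) (0,2)
  WK@(2,2): attacks (2,3) (2,1) (3,2) (1,2) (3,3) (3,1) (1,3) (1,1)
  WN@(2,3): attacks (3,5) (4,4) (1,5) (0,4) (3,1) (4,2) (1,1) (0,2)
  WN@(3,3): attacks (4,5) (5,4) (2,5) (1,4) (4,1) (5,2) (2,1) (1,2)
  WB@(5,0): attacks (4,1) (3,2) (2,3) [ray(-1,1) blocked at (2,3)]
Union (21 distinct): (0,2) (0,4) (1,1) (1,2) (1,3) (1,4) (1,5) (2,1) (2,2) (2,3) (2,5) (3,1) (3,2) (3,3) (3,5) (4,1) (4,2) (4,4) (4,5) (5,2) (5,4)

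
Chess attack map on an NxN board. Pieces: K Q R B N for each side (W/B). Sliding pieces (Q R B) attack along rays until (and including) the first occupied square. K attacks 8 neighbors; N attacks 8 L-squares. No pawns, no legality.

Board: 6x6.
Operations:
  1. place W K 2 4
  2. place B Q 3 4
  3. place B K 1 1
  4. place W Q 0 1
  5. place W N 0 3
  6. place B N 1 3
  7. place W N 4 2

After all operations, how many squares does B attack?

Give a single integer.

Op 1: place WK@(2,4)
Op 2: place BQ@(3,4)
Op 3: place BK@(1,1)
Op 4: place WQ@(0,1)
Op 5: place WN@(0,3)
Op 6: place BN@(1,3)
Op 7: place WN@(4,2)
Per-piece attacks for B:
  BK@(1,1): attacks (1,2) (1,0) (2,1) (0,1) (2,2) (2,0) (0,2) (0,0)
  BN@(1,3): attacks (2,5) (3,4) (0,5) (2,1) (3,2) (0,1)
  BQ@(3,4): attacks (3,5) (3,3) (3,2) (3,1) (3,0) (4,4) (5,4) (2,4) (4,5) (4,3) (5,2) (2,5) (2,3) (1,2) (0,1) [ray(-1,0) blocked at (2,4); ray(-1,-1) blocked at (0,1)]
Union (23 distinct): (0,0) (0,1) (0,2) (0,5) (1,0) (1,2) (2,0) (2,1) (2,2) (2,3) (2,4) (2,5) (3,0) (3,1) (3,2) (3,3) (3,4) (3,5) (4,3) (4,4) (4,5) (5,2) (5,4)

Answer: 23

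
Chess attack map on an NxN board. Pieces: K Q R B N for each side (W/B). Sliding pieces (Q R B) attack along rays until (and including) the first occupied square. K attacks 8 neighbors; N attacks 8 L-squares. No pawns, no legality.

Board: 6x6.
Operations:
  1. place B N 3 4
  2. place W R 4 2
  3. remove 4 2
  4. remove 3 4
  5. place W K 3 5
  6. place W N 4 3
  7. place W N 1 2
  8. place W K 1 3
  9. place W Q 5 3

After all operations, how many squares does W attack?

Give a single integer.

Answer: 24

Derivation:
Op 1: place BN@(3,4)
Op 2: place WR@(4,2)
Op 3: remove (4,2)
Op 4: remove (3,4)
Op 5: place WK@(3,5)
Op 6: place WN@(4,3)
Op 7: place WN@(1,2)
Op 8: place WK@(1,3)
Op 9: place WQ@(5,3)
Per-piece attacks for W:
  WN@(1,2): attacks (2,4) (3,3) (0,4) (2,0) (3,1) (0,0)
  WK@(1,3): attacks (1,4) (1,2) (2,3) (0,3) (2,4) (2,2) (0,4) (0,2)
  WK@(3,5): attacks (3,4) (4,5) (2,5) (4,4) (2,4)
  WN@(4,3): attacks (5,5) (3,5) (2,4) (5,1) (3,1) (2,2)
  WQ@(5,3): attacks (5,4) (5,5) (5,2) (5,1) (5,0) (4,3) (4,4) (3,5) (4,2) (3,1) (2,0) [ray(-1,0) blocked at (4,3); ray(-1,1) blocked at (3,5)]
Union (24 distinct): (0,0) (0,2) (0,3) (0,4) (1,2) (1,4) (2,0) (2,2) (2,3) (2,4) (2,5) (3,1) (3,3) (3,4) (3,5) (4,2) (4,3) (4,4) (4,5) (5,0) (5,1) (5,2) (5,4) (5,5)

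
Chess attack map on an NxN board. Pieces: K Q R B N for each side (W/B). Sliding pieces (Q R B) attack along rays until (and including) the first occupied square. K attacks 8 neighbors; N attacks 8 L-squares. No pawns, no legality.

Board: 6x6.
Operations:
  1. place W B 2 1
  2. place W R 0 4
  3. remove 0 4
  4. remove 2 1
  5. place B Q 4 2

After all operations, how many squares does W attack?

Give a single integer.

Answer: 0

Derivation:
Op 1: place WB@(2,1)
Op 2: place WR@(0,4)
Op 3: remove (0,4)
Op 4: remove (2,1)
Op 5: place BQ@(4,2)
Per-piece attacks for W:
Union (0 distinct): (none)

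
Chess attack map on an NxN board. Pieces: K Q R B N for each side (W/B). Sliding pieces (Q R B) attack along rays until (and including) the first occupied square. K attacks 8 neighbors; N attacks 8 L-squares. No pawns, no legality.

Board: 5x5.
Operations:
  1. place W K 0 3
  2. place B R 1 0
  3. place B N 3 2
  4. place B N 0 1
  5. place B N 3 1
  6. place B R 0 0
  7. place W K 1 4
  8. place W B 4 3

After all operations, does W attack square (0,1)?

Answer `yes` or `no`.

Op 1: place WK@(0,3)
Op 2: place BR@(1,0)
Op 3: place BN@(3,2)
Op 4: place BN@(0,1)
Op 5: place BN@(3,1)
Op 6: place BR@(0,0)
Op 7: place WK@(1,4)
Op 8: place WB@(4,3)
Per-piece attacks for W:
  WK@(0,3): attacks (0,4) (0,2) (1,3) (1,4) (1,2)
  WK@(1,4): attacks (1,3) (2,4) (0,4) (2,3) (0,3)
  WB@(4,3): attacks (3,4) (3,2) [ray(-1,-1) blocked at (3,2)]
W attacks (0,1): no

Answer: no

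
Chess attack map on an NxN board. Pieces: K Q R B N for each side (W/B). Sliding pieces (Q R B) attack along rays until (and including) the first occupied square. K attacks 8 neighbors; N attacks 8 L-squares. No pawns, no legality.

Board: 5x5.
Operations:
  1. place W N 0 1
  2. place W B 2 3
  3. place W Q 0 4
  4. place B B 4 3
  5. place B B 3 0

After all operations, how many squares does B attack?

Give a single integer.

Op 1: place WN@(0,1)
Op 2: place WB@(2,3)
Op 3: place WQ@(0,4)
Op 4: place BB@(4,3)
Op 5: place BB@(3,0)
Per-piece attacks for B:
  BB@(3,0): attacks (4,1) (2,1) (1,2) (0,3)
  BB@(4,3): attacks (3,4) (3,2) (2,1) (1,0)
Union (7 distinct): (0,3) (1,0) (1,2) (2,1) (3,2) (3,4) (4,1)

Answer: 7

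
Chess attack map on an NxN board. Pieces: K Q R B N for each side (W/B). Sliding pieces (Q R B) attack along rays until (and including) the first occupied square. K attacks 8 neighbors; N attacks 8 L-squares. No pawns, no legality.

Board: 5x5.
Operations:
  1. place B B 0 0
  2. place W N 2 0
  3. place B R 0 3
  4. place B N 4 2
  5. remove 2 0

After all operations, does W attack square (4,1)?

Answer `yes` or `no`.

Op 1: place BB@(0,0)
Op 2: place WN@(2,0)
Op 3: place BR@(0,3)
Op 4: place BN@(4,2)
Op 5: remove (2,0)
Per-piece attacks for W:
W attacks (4,1): no

Answer: no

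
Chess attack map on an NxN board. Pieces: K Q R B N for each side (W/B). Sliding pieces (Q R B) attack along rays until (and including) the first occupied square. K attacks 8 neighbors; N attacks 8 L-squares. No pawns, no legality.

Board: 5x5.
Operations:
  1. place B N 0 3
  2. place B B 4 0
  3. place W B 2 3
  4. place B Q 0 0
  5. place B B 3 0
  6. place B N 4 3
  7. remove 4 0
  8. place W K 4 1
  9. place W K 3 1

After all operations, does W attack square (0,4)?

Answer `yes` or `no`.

Answer: no

Derivation:
Op 1: place BN@(0,3)
Op 2: place BB@(4,0)
Op 3: place WB@(2,3)
Op 4: place BQ@(0,0)
Op 5: place BB@(3,0)
Op 6: place BN@(4,3)
Op 7: remove (4,0)
Op 8: place WK@(4,1)
Op 9: place WK@(3,1)
Per-piece attacks for W:
  WB@(2,3): attacks (3,4) (3,2) (4,1) (1,4) (1,2) (0,1) [ray(1,-1) blocked at (4,1)]
  WK@(3,1): attacks (3,2) (3,0) (4,1) (2,1) (4,2) (4,0) (2,2) (2,0)
  WK@(4,1): attacks (4,2) (4,0) (3,1) (3,2) (3,0)
W attacks (0,4): no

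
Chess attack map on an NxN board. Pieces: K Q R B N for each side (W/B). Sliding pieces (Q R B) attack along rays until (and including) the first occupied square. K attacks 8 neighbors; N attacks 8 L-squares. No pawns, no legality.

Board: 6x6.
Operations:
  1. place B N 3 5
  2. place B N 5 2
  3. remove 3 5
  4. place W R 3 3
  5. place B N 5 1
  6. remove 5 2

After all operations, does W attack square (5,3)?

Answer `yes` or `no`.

Op 1: place BN@(3,5)
Op 2: place BN@(5,2)
Op 3: remove (3,5)
Op 4: place WR@(3,3)
Op 5: place BN@(5,1)
Op 6: remove (5,2)
Per-piece attacks for W:
  WR@(3,3): attacks (3,4) (3,5) (3,2) (3,1) (3,0) (4,3) (5,3) (2,3) (1,3) (0,3)
W attacks (5,3): yes

Answer: yes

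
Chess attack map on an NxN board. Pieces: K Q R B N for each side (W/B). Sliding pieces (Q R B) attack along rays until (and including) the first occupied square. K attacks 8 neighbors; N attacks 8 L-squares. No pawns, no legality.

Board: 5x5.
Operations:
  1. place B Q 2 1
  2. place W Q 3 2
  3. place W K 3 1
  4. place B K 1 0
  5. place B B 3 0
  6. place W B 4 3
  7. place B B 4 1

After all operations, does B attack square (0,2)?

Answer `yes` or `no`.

Answer: no

Derivation:
Op 1: place BQ@(2,1)
Op 2: place WQ@(3,2)
Op 3: place WK@(3,1)
Op 4: place BK@(1,0)
Op 5: place BB@(3,0)
Op 6: place WB@(4,3)
Op 7: place BB@(4,1)
Per-piece attacks for B:
  BK@(1,0): attacks (1,1) (2,0) (0,0) (2,1) (0,1)
  BQ@(2,1): attacks (2,2) (2,3) (2,4) (2,0) (3,1) (1,1) (0,1) (3,2) (3,0) (1,2) (0,3) (1,0) [ray(1,0) blocked at (3,1); ray(1,1) blocked at (3,2); ray(1,-1) blocked at (3,0); ray(-1,-1) blocked at (1,0)]
  BB@(3,0): attacks (4,1) (2,1) [ray(1,1) blocked at (4,1); ray(-1,1) blocked at (2,1)]
  BB@(4,1): attacks (3,2) (3,0) [ray(-1,1) blocked at (3,2); ray(-1,-1) blocked at (3,0)]
B attacks (0,2): no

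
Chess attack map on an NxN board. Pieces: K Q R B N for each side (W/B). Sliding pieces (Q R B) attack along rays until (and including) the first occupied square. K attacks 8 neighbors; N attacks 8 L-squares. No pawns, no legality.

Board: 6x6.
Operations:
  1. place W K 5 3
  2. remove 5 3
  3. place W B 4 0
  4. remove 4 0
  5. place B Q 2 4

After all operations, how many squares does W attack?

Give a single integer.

Op 1: place WK@(5,3)
Op 2: remove (5,3)
Op 3: place WB@(4,0)
Op 4: remove (4,0)
Op 5: place BQ@(2,4)
Per-piece attacks for W:
Union (0 distinct): (none)

Answer: 0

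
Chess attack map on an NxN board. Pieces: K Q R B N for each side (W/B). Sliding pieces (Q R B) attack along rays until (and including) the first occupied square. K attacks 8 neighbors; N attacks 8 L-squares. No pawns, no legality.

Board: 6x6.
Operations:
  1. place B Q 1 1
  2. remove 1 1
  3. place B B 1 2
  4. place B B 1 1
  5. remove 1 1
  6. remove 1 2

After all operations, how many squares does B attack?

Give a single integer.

Op 1: place BQ@(1,1)
Op 2: remove (1,1)
Op 3: place BB@(1,2)
Op 4: place BB@(1,1)
Op 5: remove (1,1)
Op 6: remove (1,2)
Per-piece attacks for B:
Union (0 distinct): (none)

Answer: 0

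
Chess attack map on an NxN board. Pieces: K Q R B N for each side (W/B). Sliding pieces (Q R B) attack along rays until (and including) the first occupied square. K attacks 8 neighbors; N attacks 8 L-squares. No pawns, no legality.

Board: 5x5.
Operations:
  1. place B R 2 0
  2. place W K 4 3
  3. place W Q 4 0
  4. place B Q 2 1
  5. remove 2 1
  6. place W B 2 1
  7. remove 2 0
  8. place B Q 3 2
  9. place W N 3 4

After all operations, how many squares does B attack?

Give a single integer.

Op 1: place BR@(2,0)
Op 2: place WK@(4,3)
Op 3: place WQ@(4,0)
Op 4: place BQ@(2,1)
Op 5: remove (2,1)
Op 6: place WB@(2,1)
Op 7: remove (2,0)
Op 8: place BQ@(3,2)
Op 9: place WN@(3,4)
Per-piece attacks for B:
  BQ@(3,2): attacks (3,3) (3,4) (3,1) (3,0) (4,2) (2,2) (1,2) (0,2) (4,3) (4,1) (2,3) (1,4) (2,1) [ray(0,1) blocked at (3,4); ray(1,1) blocked at (4,3); ray(-1,-1) blocked at (2,1)]
Union (13 distinct): (0,2) (1,2) (1,4) (2,1) (2,2) (2,3) (3,0) (3,1) (3,3) (3,4) (4,1) (4,2) (4,3)

Answer: 13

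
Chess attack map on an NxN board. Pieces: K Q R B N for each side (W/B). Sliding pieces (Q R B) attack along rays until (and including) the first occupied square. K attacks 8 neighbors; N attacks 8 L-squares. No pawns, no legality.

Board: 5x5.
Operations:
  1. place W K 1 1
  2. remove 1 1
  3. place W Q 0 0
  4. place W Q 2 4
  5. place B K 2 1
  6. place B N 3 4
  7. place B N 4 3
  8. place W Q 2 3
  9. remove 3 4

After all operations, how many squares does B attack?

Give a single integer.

Op 1: place WK@(1,1)
Op 2: remove (1,1)
Op 3: place WQ@(0,0)
Op 4: place WQ@(2,4)
Op 5: place BK@(2,1)
Op 6: place BN@(3,4)
Op 7: place BN@(4,3)
Op 8: place WQ@(2,3)
Op 9: remove (3,4)
Per-piece attacks for B:
  BK@(2,1): attacks (2,2) (2,0) (3,1) (1,1) (3,2) (3,0) (1,2) (1,0)
  BN@(4,3): attacks (2,4) (3,1) (2,2)
Union (9 distinct): (1,0) (1,1) (1,2) (2,0) (2,2) (2,4) (3,0) (3,1) (3,2)

Answer: 9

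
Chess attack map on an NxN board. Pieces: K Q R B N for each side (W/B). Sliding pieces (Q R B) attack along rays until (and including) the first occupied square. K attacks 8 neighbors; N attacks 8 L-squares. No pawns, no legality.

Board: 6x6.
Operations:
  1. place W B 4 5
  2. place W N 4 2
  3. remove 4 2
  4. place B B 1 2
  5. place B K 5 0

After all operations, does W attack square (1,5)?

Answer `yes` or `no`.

Answer: no

Derivation:
Op 1: place WB@(4,5)
Op 2: place WN@(4,2)
Op 3: remove (4,2)
Op 4: place BB@(1,2)
Op 5: place BK@(5,0)
Per-piece attacks for W:
  WB@(4,5): attacks (5,4) (3,4) (2,3) (1,2) [ray(-1,-1) blocked at (1,2)]
W attacks (1,5): no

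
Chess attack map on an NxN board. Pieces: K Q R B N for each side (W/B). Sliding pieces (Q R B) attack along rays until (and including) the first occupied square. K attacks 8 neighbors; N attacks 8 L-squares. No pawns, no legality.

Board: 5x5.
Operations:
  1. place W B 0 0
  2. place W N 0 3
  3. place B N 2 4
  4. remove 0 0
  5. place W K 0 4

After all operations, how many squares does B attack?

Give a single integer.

Op 1: place WB@(0,0)
Op 2: place WN@(0,3)
Op 3: place BN@(2,4)
Op 4: remove (0,0)
Op 5: place WK@(0,4)
Per-piece attacks for B:
  BN@(2,4): attacks (3,2) (4,3) (1,2) (0,3)
Union (4 distinct): (0,3) (1,2) (3,2) (4,3)

Answer: 4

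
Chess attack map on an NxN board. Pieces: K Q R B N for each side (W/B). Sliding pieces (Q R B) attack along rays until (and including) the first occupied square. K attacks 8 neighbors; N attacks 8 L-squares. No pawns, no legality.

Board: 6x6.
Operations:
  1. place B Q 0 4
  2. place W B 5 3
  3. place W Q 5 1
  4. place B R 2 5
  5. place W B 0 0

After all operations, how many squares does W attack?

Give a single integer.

Op 1: place BQ@(0,4)
Op 2: place WB@(5,3)
Op 3: place WQ@(5,1)
Op 4: place BR@(2,5)
Op 5: place WB@(0,0)
Per-piece attacks for W:
  WB@(0,0): attacks (1,1) (2,2) (3,3) (4,4) (5,5)
  WQ@(5,1): attacks (5,2) (5,3) (5,0) (4,1) (3,1) (2,1) (1,1) (0,1) (4,2) (3,3) (2,4) (1,5) (4,0) [ray(0,1) blocked at (5,3)]
  WB@(5,3): attacks (4,4) (3,5) (4,2) (3,1) (2,0)
Union (18 distinct): (0,1) (1,1) (1,5) (2,0) (2,1) (2,2) (2,4) (3,1) (3,3) (3,5) (4,0) (4,1) (4,2) (4,4) (5,0) (5,2) (5,3) (5,5)

Answer: 18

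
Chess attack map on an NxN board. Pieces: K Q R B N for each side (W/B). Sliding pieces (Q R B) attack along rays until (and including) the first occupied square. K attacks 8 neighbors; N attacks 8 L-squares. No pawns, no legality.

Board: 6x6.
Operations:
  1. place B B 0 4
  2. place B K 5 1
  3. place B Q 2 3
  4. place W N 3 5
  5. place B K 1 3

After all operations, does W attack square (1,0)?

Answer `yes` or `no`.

Answer: no

Derivation:
Op 1: place BB@(0,4)
Op 2: place BK@(5,1)
Op 3: place BQ@(2,3)
Op 4: place WN@(3,5)
Op 5: place BK@(1,3)
Per-piece attacks for W:
  WN@(3,5): attacks (4,3) (5,4) (2,3) (1,4)
W attacks (1,0): no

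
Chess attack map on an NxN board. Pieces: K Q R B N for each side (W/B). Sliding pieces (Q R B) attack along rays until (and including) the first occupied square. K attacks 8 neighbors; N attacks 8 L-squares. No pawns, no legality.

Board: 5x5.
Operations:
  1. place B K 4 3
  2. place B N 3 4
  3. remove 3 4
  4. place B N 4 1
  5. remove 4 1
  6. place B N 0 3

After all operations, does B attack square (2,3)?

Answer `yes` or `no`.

Answer: no

Derivation:
Op 1: place BK@(4,3)
Op 2: place BN@(3,4)
Op 3: remove (3,4)
Op 4: place BN@(4,1)
Op 5: remove (4,1)
Op 6: place BN@(0,3)
Per-piece attacks for B:
  BN@(0,3): attacks (2,4) (1,1) (2,2)
  BK@(4,3): attacks (4,4) (4,2) (3,3) (3,4) (3,2)
B attacks (2,3): no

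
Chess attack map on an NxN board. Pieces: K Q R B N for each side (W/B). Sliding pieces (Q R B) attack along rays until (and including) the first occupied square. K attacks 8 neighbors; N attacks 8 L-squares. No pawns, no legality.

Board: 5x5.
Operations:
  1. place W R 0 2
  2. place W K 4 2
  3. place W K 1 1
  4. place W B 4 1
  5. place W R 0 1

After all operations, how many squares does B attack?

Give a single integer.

Answer: 0

Derivation:
Op 1: place WR@(0,2)
Op 2: place WK@(4,2)
Op 3: place WK@(1,1)
Op 4: place WB@(4,1)
Op 5: place WR@(0,1)
Per-piece attacks for B:
Union (0 distinct): (none)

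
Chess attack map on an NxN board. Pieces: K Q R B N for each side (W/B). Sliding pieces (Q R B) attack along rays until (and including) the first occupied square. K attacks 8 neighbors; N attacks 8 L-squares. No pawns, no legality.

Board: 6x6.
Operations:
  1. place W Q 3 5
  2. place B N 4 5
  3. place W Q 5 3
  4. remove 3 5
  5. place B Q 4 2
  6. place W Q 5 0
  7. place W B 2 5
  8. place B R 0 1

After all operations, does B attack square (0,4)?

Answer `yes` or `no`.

Answer: yes

Derivation:
Op 1: place WQ@(3,5)
Op 2: place BN@(4,5)
Op 3: place WQ@(5,3)
Op 4: remove (3,5)
Op 5: place BQ@(4,2)
Op 6: place WQ@(5,0)
Op 7: place WB@(2,5)
Op 8: place BR@(0,1)
Per-piece attacks for B:
  BR@(0,1): attacks (0,2) (0,3) (0,4) (0,5) (0,0) (1,1) (2,1) (3,1) (4,1) (5,1)
  BQ@(4,2): attacks (4,3) (4,4) (4,5) (4,1) (4,0) (5,2) (3,2) (2,2) (1,2) (0,2) (5,3) (5,1) (3,3) (2,4) (1,5) (3,1) (2,0) [ray(0,1) blocked at (4,5); ray(1,1) blocked at (5,3)]
  BN@(4,5): attacks (5,3) (3,3) (2,4)
B attacks (0,4): yes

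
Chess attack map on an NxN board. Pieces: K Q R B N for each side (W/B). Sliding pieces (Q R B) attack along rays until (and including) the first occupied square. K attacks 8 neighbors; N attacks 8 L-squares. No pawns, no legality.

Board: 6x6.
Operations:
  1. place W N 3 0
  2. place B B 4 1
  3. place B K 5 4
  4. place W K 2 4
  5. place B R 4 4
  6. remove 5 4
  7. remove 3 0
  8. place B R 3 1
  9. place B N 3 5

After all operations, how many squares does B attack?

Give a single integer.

Answer: 19

Derivation:
Op 1: place WN@(3,0)
Op 2: place BB@(4,1)
Op 3: place BK@(5,4)
Op 4: place WK@(2,4)
Op 5: place BR@(4,4)
Op 6: remove (5,4)
Op 7: remove (3,0)
Op 8: place BR@(3,1)
Op 9: place BN@(3,5)
Per-piece attacks for B:
  BR@(3,1): attacks (3,2) (3,3) (3,4) (3,5) (3,0) (4,1) (2,1) (1,1) (0,1) [ray(0,1) blocked at (3,5); ray(1,0) blocked at (4,1)]
  BN@(3,5): attacks (4,3) (5,4) (2,3) (1,4)
  BB@(4,1): attacks (5,2) (5,0) (3,2) (2,3) (1,4) (0,5) (3,0)
  BR@(4,4): attacks (4,5) (4,3) (4,2) (4,1) (5,4) (3,4) (2,4) [ray(0,-1) blocked at (4,1); ray(-1,0) blocked at (2,4)]
Union (19 distinct): (0,1) (0,5) (1,1) (1,4) (2,1) (2,3) (2,4) (3,0) (3,2) (3,3) (3,4) (3,5) (4,1) (4,2) (4,3) (4,5) (5,0) (5,2) (5,4)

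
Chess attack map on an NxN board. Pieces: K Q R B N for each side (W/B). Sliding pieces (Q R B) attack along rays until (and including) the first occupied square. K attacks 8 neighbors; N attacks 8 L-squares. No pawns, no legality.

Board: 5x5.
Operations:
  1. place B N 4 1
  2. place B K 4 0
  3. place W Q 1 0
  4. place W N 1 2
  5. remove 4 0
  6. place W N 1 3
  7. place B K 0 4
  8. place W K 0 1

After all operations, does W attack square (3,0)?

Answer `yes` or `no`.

Op 1: place BN@(4,1)
Op 2: place BK@(4,0)
Op 3: place WQ@(1,0)
Op 4: place WN@(1,2)
Op 5: remove (4,0)
Op 6: place WN@(1,3)
Op 7: place BK@(0,4)
Op 8: place WK@(0,1)
Per-piece attacks for W:
  WK@(0,1): attacks (0,2) (0,0) (1,1) (1,2) (1,0)
  WQ@(1,0): attacks (1,1) (1,2) (2,0) (3,0) (4,0) (0,0) (2,1) (3,2) (4,3) (0,1) [ray(0,1) blocked at (1,2); ray(-1,1) blocked at (0,1)]
  WN@(1,2): attacks (2,4) (3,3) (0,4) (2,0) (3,1) (0,0)
  WN@(1,3): attacks (3,4) (2,1) (3,2) (0,1)
W attacks (3,0): yes

Answer: yes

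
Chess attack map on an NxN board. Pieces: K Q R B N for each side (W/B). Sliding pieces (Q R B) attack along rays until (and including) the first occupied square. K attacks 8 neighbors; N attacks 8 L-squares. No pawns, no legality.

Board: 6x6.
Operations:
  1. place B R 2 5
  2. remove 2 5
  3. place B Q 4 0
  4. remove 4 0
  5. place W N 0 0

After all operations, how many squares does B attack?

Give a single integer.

Answer: 0

Derivation:
Op 1: place BR@(2,5)
Op 2: remove (2,5)
Op 3: place BQ@(4,0)
Op 4: remove (4,0)
Op 5: place WN@(0,0)
Per-piece attacks for B:
Union (0 distinct): (none)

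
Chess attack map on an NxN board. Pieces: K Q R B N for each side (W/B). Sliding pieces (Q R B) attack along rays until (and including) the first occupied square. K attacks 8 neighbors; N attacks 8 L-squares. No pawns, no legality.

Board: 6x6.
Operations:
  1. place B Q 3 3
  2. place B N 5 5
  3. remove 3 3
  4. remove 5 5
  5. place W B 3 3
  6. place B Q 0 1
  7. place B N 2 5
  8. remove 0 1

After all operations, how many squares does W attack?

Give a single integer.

Answer: 9

Derivation:
Op 1: place BQ@(3,3)
Op 2: place BN@(5,5)
Op 3: remove (3,3)
Op 4: remove (5,5)
Op 5: place WB@(3,3)
Op 6: place BQ@(0,1)
Op 7: place BN@(2,5)
Op 8: remove (0,1)
Per-piece attacks for W:
  WB@(3,3): attacks (4,4) (5,5) (4,2) (5,1) (2,4) (1,5) (2,2) (1,1) (0,0)
Union (9 distinct): (0,0) (1,1) (1,5) (2,2) (2,4) (4,2) (4,4) (5,1) (5,5)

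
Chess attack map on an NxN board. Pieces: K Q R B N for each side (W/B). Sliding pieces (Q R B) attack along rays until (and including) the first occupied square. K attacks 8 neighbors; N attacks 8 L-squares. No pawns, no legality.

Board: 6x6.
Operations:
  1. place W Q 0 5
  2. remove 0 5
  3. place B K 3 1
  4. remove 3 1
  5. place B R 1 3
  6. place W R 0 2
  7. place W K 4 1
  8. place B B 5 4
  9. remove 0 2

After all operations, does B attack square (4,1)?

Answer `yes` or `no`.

Op 1: place WQ@(0,5)
Op 2: remove (0,5)
Op 3: place BK@(3,1)
Op 4: remove (3,1)
Op 5: place BR@(1,3)
Op 6: place WR@(0,2)
Op 7: place WK@(4,1)
Op 8: place BB@(5,4)
Op 9: remove (0,2)
Per-piece attacks for B:
  BR@(1,3): attacks (1,4) (1,5) (1,2) (1,1) (1,0) (2,3) (3,3) (4,3) (5,3) (0,3)
  BB@(5,4): attacks (4,5) (4,3) (3,2) (2,1) (1,0)
B attacks (4,1): no

Answer: no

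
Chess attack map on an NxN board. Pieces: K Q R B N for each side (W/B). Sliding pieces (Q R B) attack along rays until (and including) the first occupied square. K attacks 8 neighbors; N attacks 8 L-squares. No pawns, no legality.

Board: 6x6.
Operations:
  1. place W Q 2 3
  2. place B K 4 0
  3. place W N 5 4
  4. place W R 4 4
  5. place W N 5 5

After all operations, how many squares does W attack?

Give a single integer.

Op 1: place WQ@(2,3)
Op 2: place BK@(4,0)
Op 3: place WN@(5,4)
Op 4: place WR@(4,4)
Op 5: place WN@(5,5)
Per-piece attacks for W:
  WQ@(2,3): attacks (2,4) (2,5) (2,2) (2,1) (2,0) (3,3) (4,3) (5,3) (1,3) (0,3) (3,4) (4,5) (3,2) (4,1) (5,0) (1,4) (0,5) (1,2) (0,1)
  WR@(4,4): attacks (4,5) (4,3) (4,2) (4,1) (4,0) (5,4) (3,4) (2,4) (1,4) (0,4) [ray(0,-1) blocked at (4,0); ray(1,0) blocked at (5,4)]
  WN@(5,4): attacks (3,5) (4,2) (3,3)
  WN@(5,5): attacks (4,3) (3,4)
Union (24 distinct): (0,1) (0,3) (0,4) (0,5) (1,2) (1,3) (1,4) (2,0) (2,1) (2,2) (2,4) (2,5) (3,2) (3,3) (3,4) (3,5) (4,0) (4,1) (4,2) (4,3) (4,5) (5,0) (5,3) (5,4)

Answer: 24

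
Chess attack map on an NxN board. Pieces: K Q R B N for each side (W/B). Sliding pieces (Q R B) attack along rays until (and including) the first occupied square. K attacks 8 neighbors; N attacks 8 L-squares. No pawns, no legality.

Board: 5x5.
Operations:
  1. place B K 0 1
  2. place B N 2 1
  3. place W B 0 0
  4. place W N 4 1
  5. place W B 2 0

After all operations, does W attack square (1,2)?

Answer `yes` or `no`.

Answer: no

Derivation:
Op 1: place BK@(0,1)
Op 2: place BN@(2,1)
Op 3: place WB@(0,0)
Op 4: place WN@(4,1)
Op 5: place WB@(2,0)
Per-piece attacks for W:
  WB@(0,0): attacks (1,1) (2,2) (3,3) (4,4)
  WB@(2,0): attacks (3,1) (4,2) (1,1) (0,2)
  WN@(4,1): attacks (3,3) (2,2) (2,0)
W attacks (1,2): no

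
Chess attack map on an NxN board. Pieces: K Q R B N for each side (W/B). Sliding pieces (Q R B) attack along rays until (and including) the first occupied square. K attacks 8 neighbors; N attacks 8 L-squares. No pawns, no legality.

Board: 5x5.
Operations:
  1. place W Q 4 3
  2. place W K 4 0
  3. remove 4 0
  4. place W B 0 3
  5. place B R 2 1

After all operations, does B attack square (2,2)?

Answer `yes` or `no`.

Answer: yes

Derivation:
Op 1: place WQ@(4,3)
Op 2: place WK@(4,0)
Op 3: remove (4,0)
Op 4: place WB@(0,3)
Op 5: place BR@(2,1)
Per-piece attacks for B:
  BR@(2,1): attacks (2,2) (2,3) (2,4) (2,0) (3,1) (4,1) (1,1) (0,1)
B attacks (2,2): yes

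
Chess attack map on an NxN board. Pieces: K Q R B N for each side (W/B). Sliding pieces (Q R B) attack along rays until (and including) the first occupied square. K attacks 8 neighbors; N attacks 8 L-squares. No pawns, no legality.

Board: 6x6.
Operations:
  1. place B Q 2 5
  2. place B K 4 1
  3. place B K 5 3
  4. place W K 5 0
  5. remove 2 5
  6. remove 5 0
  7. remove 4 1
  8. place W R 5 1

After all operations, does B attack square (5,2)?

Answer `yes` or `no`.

Op 1: place BQ@(2,5)
Op 2: place BK@(4,1)
Op 3: place BK@(5,3)
Op 4: place WK@(5,0)
Op 5: remove (2,5)
Op 6: remove (5,0)
Op 7: remove (4,1)
Op 8: place WR@(5,1)
Per-piece attacks for B:
  BK@(5,3): attacks (5,4) (5,2) (4,3) (4,4) (4,2)
B attacks (5,2): yes

Answer: yes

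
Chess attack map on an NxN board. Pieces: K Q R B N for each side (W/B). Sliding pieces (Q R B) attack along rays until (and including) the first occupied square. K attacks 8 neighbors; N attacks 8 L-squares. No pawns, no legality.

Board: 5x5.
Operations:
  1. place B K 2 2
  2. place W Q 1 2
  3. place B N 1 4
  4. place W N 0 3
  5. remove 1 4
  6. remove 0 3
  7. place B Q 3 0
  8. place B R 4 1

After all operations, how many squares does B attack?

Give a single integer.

Answer: 18

Derivation:
Op 1: place BK@(2,2)
Op 2: place WQ@(1,2)
Op 3: place BN@(1,4)
Op 4: place WN@(0,3)
Op 5: remove (1,4)
Op 6: remove (0,3)
Op 7: place BQ@(3,0)
Op 8: place BR@(4,1)
Per-piece attacks for B:
  BK@(2,2): attacks (2,3) (2,1) (3,2) (1,2) (3,3) (3,1) (1,3) (1,1)
  BQ@(3,0): attacks (3,1) (3,2) (3,3) (3,4) (4,0) (2,0) (1,0) (0,0) (4,1) (2,1) (1,2) [ray(1,1) blocked at (4,1); ray(-1,1) blocked at (1,2)]
  BR@(4,1): attacks (4,2) (4,3) (4,4) (4,0) (3,1) (2,1) (1,1) (0,1)
Union (18 distinct): (0,0) (0,1) (1,0) (1,1) (1,2) (1,3) (2,0) (2,1) (2,3) (3,1) (3,2) (3,3) (3,4) (4,0) (4,1) (4,2) (4,3) (4,4)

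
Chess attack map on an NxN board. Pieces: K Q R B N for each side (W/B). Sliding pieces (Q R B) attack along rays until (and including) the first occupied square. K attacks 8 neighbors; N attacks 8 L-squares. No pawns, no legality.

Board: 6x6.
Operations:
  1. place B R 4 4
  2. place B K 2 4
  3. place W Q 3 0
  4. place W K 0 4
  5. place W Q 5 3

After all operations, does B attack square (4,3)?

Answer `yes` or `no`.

Answer: yes

Derivation:
Op 1: place BR@(4,4)
Op 2: place BK@(2,4)
Op 3: place WQ@(3,0)
Op 4: place WK@(0,4)
Op 5: place WQ@(5,3)
Per-piece attacks for B:
  BK@(2,4): attacks (2,5) (2,3) (3,4) (1,4) (3,5) (3,3) (1,5) (1,3)
  BR@(4,4): attacks (4,5) (4,3) (4,2) (4,1) (4,0) (5,4) (3,4) (2,4) [ray(-1,0) blocked at (2,4)]
B attacks (4,3): yes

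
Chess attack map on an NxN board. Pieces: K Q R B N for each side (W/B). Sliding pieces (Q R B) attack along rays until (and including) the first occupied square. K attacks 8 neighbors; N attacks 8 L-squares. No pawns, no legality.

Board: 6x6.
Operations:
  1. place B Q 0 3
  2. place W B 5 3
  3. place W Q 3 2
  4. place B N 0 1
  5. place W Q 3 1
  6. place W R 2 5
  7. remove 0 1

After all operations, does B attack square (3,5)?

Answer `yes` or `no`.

Answer: no

Derivation:
Op 1: place BQ@(0,3)
Op 2: place WB@(5,3)
Op 3: place WQ@(3,2)
Op 4: place BN@(0,1)
Op 5: place WQ@(3,1)
Op 6: place WR@(2,5)
Op 7: remove (0,1)
Per-piece attacks for B:
  BQ@(0,3): attacks (0,4) (0,5) (0,2) (0,1) (0,0) (1,3) (2,3) (3,3) (4,3) (5,3) (1,4) (2,5) (1,2) (2,1) (3,0) [ray(1,0) blocked at (5,3); ray(1,1) blocked at (2,5)]
B attacks (3,5): no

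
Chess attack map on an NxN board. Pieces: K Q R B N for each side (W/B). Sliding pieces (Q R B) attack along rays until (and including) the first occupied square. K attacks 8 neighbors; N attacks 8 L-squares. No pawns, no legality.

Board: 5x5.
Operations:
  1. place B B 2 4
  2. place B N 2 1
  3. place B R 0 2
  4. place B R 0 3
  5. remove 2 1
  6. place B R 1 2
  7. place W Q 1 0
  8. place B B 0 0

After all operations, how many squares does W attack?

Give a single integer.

Op 1: place BB@(2,4)
Op 2: place BN@(2,1)
Op 3: place BR@(0,2)
Op 4: place BR@(0,3)
Op 5: remove (2,1)
Op 6: place BR@(1,2)
Op 7: place WQ@(1,0)
Op 8: place BB@(0,0)
Per-piece attacks for W:
  WQ@(1,0): attacks (1,1) (1,2) (2,0) (3,0) (4,0) (0,0) (2,1) (3,2) (4,3) (0,1) [ray(0,1) blocked at (1,2); ray(-1,0) blocked at (0,0)]
Union (10 distinct): (0,0) (0,1) (1,1) (1,2) (2,0) (2,1) (3,0) (3,2) (4,0) (4,3)

Answer: 10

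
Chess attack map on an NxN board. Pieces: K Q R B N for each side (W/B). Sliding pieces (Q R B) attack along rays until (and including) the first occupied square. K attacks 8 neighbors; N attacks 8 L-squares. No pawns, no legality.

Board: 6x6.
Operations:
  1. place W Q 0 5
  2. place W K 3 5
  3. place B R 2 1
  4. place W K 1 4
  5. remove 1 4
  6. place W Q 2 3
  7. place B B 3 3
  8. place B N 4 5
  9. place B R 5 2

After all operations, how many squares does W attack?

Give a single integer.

Answer: 23

Derivation:
Op 1: place WQ@(0,5)
Op 2: place WK@(3,5)
Op 3: place BR@(2,1)
Op 4: place WK@(1,4)
Op 5: remove (1,4)
Op 6: place WQ@(2,3)
Op 7: place BB@(3,3)
Op 8: place BN@(4,5)
Op 9: place BR@(5,2)
Per-piece attacks for W:
  WQ@(0,5): attacks (0,4) (0,3) (0,2) (0,1) (0,0) (1,5) (2,5) (3,5) (1,4) (2,3) [ray(1,0) blocked at (3,5); ray(1,-1) blocked at (2,3)]
  WQ@(2,3): attacks (2,4) (2,5) (2,2) (2,1) (3,3) (1,3) (0,3) (3,4) (4,5) (3,2) (4,1) (5,0) (1,4) (0,5) (1,2) (0,1) [ray(0,-1) blocked at (2,1); ray(1,0) blocked at (3,3); ray(1,1) blocked at (4,5); ray(-1,1) blocked at (0,5)]
  WK@(3,5): attacks (3,4) (4,5) (2,5) (4,4) (2,4)
Union (23 distinct): (0,0) (0,1) (0,2) (0,3) (0,4) (0,5) (1,2) (1,3) (1,4) (1,5) (2,1) (2,2) (2,3) (2,4) (2,5) (3,2) (3,3) (3,4) (3,5) (4,1) (4,4) (4,5) (5,0)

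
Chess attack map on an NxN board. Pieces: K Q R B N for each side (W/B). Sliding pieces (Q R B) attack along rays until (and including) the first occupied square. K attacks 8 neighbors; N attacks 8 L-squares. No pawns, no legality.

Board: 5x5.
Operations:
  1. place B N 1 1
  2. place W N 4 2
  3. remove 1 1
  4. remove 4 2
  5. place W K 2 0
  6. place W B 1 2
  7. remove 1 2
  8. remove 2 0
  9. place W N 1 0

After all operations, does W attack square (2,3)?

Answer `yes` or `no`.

Op 1: place BN@(1,1)
Op 2: place WN@(4,2)
Op 3: remove (1,1)
Op 4: remove (4,2)
Op 5: place WK@(2,0)
Op 6: place WB@(1,2)
Op 7: remove (1,2)
Op 8: remove (2,0)
Op 9: place WN@(1,0)
Per-piece attacks for W:
  WN@(1,0): attacks (2,2) (3,1) (0,2)
W attacks (2,3): no

Answer: no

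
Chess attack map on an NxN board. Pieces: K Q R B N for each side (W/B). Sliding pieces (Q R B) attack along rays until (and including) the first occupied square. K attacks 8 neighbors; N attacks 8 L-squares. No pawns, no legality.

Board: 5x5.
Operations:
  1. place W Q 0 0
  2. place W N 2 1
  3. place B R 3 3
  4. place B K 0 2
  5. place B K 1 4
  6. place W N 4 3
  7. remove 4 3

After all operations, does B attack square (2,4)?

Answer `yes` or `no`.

Op 1: place WQ@(0,0)
Op 2: place WN@(2,1)
Op 3: place BR@(3,3)
Op 4: place BK@(0,2)
Op 5: place BK@(1,4)
Op 6: place WN@(4,3)
Op 7: remove (4,3)
Per-piece attacks for B:
  BK@(0,2): attacks (0,3) (0,1) (1,2) (1,3) (1,1)
  BK@(1,4): attacks (1,3) (2,4) (0,4) (2,3) (0,3)
  BR@(3,3): attacks (3,4) (3,2) (3,1) (3,0) (4,3) (2,3) (1,3) (0,3)
B attacks (2,4): yes

Answer: yes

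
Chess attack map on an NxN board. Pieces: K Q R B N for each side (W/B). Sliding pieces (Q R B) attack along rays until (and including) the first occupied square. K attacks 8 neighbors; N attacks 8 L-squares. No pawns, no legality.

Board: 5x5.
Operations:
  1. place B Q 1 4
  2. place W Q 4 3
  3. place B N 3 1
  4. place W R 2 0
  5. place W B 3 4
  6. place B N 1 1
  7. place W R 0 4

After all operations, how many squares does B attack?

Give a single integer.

Op 1: place BQ@(1,4)
Op 2: place WQ@(4,3)
Op 3: place BN@(3,1)
Op 4: place WR@(2,0)
Op 5: place WB@(3,4)
Op 6: place BN@(1,1)
Op 7: place WR@(0,4)
Per-piece attacks for B:
  BN@(1,1): attacks (2,3) (3,2) (0,3) (3,0)
  BQ@(1,4): attacks (1,3) (1,2) (1,1) (2,4) (3,4) (0,4) (2,3) (3,2) (4,1) (0,3) [ray(0,-1) blocked at (1,1); ray(1,0) blocked at (3,4); ray(-1,0) blocked at (0,4)]
  BN@(3,1): attacks (4,3) (2,3) (1,2) (1,0)
Union (13 distinct): (0,3) (0,4) (1,0) (1,1) (1,2) (1,3) (2,3) (2,4) (3,0) (3,2) (3,4) (4,1) (4,3)

Answer: 13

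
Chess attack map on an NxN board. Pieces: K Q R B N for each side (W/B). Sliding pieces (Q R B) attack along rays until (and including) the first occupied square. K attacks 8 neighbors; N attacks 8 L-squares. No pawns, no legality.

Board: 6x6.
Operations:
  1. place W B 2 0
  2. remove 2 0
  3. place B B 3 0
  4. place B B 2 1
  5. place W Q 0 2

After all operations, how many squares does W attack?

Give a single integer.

Answer: 15

Derivation:
Op 1: place WB@(2,0)
Op 2: remove (2,0)
Op 3: place BB@(3,0)
Op 4: place BB@(2,1)
Op 5: place WQ@(0,2)
Per-piece attacks for W:
  WQ@(0,2): attacks (0,3) (0,4) (0,5) (0,1) (0,0) (1,2) (2,2) (3,2) (4,2) (5,2) (1,3) (2,4) (3,5) (1,1) (2,0)
Union (15 distinct): (0,0) (0,1) (0,3) (0,4) (0,5) (1,1) (1,2) (1,3) (2,0) (2,2) (2,4) (3,2) (3,5) (4,2) (5,2)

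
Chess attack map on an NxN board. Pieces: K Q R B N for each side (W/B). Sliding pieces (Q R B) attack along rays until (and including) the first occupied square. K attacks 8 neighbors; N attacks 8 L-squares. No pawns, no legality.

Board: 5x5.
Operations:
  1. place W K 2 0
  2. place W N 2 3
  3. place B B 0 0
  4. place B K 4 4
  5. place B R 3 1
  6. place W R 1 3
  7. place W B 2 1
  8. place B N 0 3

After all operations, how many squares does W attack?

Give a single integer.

Answer: 15

Derivation:
Op 1: place WK@(2,0)
Op 2: place WN@(2,3)
Op 3: place BB@(0,0)
Op 4: place BK@(4,4)
Op 5: place BR@(3,1)
Op 6: place WR@(1,3)
Op 7: place WB@(2,1)
Op 8: place BN@(0,3)
Per-piece attacks for W:
  WR@(1,3): attacks (1,4) (1,2) (1,1) (1,0) (2,3) (0,3) [ray(1,0) blocked at (2,3); ray(-1,0) blocked at (0,3)]
  WK@(2,0): attacks (2,1) (3,0) (1,0) (3,1) (1,1)
  WB@(2,1): attacks (3,2) (4,3) (3,0) (1,2) (0,3) (1,0) [ray(-1,1) blocked at (0,3)]
  WN@(2,3): attacks (4,4) (0,4) (3,1) (4,2) (1,1) (0,2)
Union (15 distinct): (0,2) (0,3) (0,4) (1,0) (1,1) (1,2) (1,4) (2,1) (2,3) (3,0) (3,1) (3,2) (4,2) (4,3) (4,4)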